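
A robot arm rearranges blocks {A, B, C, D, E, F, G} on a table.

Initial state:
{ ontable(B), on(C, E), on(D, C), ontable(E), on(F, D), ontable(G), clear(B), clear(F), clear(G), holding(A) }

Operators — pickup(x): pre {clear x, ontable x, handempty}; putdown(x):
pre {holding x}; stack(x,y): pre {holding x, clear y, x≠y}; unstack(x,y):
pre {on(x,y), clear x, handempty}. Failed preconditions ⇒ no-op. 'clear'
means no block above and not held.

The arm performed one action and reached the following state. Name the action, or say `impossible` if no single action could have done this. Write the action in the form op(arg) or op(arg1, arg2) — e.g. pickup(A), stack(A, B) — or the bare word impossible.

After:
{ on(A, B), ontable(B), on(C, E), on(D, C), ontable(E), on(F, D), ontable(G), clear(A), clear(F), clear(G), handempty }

stack(A, B)

target: towers=[B/A; E/C/D/F; G] holding=-
        putdown(A) → towers=[A; B; E/C/D/F; G] holding=-
       stack(A, B) → towers=[B/A; E/C/D/F; G] holding=-  ← match
       stack(A, F) → towers=[B; E/C/D/F/A; G] holding=-
       stack(A, G) → towers=[B; E/C/D/F; G/A] holding=-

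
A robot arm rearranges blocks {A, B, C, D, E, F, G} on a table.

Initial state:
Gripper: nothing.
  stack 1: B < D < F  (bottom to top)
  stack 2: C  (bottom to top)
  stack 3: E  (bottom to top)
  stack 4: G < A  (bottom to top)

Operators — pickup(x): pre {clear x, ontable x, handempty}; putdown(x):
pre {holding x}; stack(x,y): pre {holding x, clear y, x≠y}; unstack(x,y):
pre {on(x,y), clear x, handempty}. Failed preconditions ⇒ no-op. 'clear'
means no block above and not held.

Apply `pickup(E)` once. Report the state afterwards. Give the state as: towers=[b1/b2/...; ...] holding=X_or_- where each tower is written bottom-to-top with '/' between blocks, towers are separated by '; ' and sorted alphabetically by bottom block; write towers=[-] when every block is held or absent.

before: towers=[B/D/F; C; E; G/A] holding=-
pre[pickup(E)]: clear(E) ✓, ontable(E) ✓, handempty ✓
all met → apply pickup(E)
after:  towers=[B/D/F; C; G/A] holding=E

towers=[B/D/F; C; G/A] holding=E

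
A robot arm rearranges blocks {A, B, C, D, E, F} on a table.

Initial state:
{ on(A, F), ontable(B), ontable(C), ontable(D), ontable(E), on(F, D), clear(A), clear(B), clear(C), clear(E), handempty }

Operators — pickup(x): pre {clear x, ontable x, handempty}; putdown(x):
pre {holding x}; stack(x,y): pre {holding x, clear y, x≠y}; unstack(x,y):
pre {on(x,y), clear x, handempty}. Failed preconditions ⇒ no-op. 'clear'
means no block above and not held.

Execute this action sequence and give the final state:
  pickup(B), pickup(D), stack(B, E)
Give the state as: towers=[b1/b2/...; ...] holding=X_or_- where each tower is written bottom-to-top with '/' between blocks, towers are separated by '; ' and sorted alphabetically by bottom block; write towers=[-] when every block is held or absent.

step 1 (pickup(B)): towers=[C; D/F/A; E] holding=B
step 2 (pickup(D)) [no-op]: towers=[C; D/F/A; E] holding=B
step 3 (stack(B, E)): towers=[C; D/F/A; E/B] holding=-

towers=[C; D/F/A; E/B] holding=-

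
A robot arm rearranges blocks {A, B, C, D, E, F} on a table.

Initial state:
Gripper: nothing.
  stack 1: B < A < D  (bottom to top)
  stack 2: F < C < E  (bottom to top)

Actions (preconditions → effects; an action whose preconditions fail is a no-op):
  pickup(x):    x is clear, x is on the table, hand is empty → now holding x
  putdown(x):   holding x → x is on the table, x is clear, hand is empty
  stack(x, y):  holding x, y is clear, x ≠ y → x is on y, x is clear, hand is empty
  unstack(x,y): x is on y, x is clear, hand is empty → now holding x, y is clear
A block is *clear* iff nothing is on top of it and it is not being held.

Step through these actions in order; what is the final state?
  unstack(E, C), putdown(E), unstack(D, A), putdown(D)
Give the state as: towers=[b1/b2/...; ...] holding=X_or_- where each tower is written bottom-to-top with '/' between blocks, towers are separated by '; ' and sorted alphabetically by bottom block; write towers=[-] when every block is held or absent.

towers=[B/A; D; E; F/C] holding=-

step 1 (unstack(E, C)): towers=[B/A/D; F/C] holding=E
step 2 (putdown(E)): towers=[B/A/D; E; F/C] holding=-
step 3 (unstack(D, A)): towers=[B/A; E; F/C] holding=D
step 4 (putdown(D)): towers=[B/A; D; E; F/C] holding=-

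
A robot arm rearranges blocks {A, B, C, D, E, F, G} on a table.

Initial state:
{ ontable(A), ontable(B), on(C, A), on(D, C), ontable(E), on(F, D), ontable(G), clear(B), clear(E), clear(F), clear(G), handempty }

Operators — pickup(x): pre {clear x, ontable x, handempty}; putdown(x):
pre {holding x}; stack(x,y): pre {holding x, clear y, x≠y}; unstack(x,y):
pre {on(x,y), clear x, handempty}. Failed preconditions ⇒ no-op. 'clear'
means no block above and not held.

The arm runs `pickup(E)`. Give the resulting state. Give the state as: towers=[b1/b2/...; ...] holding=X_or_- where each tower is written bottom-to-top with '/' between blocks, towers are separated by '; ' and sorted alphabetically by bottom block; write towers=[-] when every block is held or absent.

towers=[A/C/D/F; B; G] holding=E

before: towers=[A/C/D/F; B; E; G] holding=-
pre[pickup(E)]: clear(E) ✓, ontable(E) ✓, handempty ✓
all met → apply pickup(E)
after:  towers=[A/C/D/F; B; G] holding=E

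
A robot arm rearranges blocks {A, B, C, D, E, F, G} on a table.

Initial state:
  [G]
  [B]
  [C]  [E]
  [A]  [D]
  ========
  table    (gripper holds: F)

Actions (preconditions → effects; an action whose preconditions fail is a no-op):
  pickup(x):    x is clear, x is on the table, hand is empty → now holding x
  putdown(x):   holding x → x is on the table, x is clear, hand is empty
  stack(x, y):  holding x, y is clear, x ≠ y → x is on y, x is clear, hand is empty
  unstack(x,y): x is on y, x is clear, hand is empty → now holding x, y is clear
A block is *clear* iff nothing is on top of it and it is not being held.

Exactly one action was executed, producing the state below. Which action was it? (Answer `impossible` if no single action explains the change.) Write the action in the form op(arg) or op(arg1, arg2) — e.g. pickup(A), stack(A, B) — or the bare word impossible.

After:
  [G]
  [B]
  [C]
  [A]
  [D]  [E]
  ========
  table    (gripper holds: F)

target: towers=[D/A/C/B/G; E] holding=F
        putdown(F) → towers=[A/C/B/G; D/E; F] holding=-
       stack(F, G) → towers=[A/C/B/G/F; D/E] holding=-
       stack(F, E) → towers=[A/C/B/G; D/E/F] holding=-
none of the 3 applicable actions match → impossible

impossible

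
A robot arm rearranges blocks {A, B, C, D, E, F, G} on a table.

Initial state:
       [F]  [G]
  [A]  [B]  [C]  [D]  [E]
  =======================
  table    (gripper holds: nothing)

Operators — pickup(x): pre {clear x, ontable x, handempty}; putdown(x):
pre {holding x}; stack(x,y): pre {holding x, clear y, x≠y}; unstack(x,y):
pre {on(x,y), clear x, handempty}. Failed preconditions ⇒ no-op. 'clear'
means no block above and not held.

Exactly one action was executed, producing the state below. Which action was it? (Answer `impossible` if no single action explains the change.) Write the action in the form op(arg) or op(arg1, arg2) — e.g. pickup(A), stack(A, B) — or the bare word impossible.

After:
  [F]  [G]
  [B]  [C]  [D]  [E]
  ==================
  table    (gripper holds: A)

pickup(A)

target: towers=[B/F; C/G; D; E] holding=A
     unstack(F, B) → towers=[A; B; C/G; D; E] holding=F
     unstack(G, C) → towers=[A; B/F; C; D; E] holding=G
         pickup(D) → towers=[A; B/F; C/G; E] holding=D
         pickup(A) → towers=[B/F; C/G; D; E] holding=A  ← match
         pickup(E) → towers=[A; B/F; C/G; D] holding=E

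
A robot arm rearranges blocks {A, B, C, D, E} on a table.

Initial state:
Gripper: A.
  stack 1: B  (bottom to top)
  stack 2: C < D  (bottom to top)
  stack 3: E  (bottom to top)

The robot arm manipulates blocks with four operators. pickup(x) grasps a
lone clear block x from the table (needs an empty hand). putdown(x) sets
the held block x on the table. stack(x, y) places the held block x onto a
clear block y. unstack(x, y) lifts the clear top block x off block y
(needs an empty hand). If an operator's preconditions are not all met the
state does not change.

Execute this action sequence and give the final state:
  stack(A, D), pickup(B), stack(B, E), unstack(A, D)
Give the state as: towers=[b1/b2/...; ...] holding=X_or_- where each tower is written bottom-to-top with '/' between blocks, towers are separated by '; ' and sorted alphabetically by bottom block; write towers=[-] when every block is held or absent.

step 1 (stack(A, D)): towers=[B; C/D/A; E] holding=-
step 2 (pickup(B)): towers=[C/D/A; E] holding=B
step 3 (stack(B, E)): towers=[C/D/A; E/B] holding=-
step 4 (unstack(A, D)): towers=[C/D; E/B] holding=A

towers=[C/D; E/B] holding=A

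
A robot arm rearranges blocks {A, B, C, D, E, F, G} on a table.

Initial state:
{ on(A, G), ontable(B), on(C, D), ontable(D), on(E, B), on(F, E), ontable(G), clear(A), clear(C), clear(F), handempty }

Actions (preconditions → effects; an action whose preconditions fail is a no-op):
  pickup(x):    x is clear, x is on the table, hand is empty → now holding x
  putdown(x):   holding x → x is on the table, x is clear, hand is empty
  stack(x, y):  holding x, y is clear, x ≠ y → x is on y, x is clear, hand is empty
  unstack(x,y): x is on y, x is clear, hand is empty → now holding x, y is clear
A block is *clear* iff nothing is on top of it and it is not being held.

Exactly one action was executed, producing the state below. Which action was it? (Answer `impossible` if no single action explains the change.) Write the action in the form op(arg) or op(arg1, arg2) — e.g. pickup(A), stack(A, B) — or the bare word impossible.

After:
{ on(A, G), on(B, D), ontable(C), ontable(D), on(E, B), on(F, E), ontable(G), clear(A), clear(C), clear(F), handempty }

target: towers=[C; D/B/E/F; G/A] holding=-
     unstack(F, E) → towers=[B/E; D/C; G/A] holding=F
     unstack(A, G) → towers=[B/E/F; D/C; G] holding=A
     unstack(C, D) → towers=[B/E/F; D; G/A] holding=C
none of the 3 applicable actions match → impossible

impossible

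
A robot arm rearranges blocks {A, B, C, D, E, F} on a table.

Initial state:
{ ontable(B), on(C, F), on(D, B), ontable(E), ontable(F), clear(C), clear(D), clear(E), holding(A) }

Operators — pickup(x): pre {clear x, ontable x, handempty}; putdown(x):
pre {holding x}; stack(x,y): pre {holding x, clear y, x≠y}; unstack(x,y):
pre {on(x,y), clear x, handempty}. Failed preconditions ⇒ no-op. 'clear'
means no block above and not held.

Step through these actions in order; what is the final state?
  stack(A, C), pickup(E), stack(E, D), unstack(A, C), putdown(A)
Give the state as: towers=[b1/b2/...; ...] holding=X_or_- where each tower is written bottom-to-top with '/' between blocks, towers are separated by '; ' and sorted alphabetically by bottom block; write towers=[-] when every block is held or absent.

towers=[A; B/D/E; F/C] holding=-

step 1 (stack(A, C)): towers=[B/D; E; F/C/A] holding=-
step 2 (pickup(E)): towers=[B/D; F/C/A] holding=E
step 3 (stack(E, D)): towers=[B/D/E; F/C/A] holding=-
step 4 (unstack(A, C)): towers=[B/D/E; F/C] holding=A
step 5 (putdown(A)): towers=[A; B/D/E; F/C] holding=-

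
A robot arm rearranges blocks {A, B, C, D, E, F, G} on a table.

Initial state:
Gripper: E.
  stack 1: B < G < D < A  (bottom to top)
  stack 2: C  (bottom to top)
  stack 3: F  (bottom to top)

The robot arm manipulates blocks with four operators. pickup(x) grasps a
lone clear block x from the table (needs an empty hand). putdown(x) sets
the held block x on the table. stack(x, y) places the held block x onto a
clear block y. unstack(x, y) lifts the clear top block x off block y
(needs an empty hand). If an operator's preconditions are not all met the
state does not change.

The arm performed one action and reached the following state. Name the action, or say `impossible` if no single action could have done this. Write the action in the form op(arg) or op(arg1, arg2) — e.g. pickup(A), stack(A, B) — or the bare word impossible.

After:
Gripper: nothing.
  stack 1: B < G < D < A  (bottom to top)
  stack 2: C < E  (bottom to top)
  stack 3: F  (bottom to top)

target: towers=[B/G/D/A; C/E; F] holding=-
        putdown(E) → towers=[B/G/D/A; C; E; F] holding=-
       stack(E, F) → towers=[B/G/D/A; C; F/E] holding=-
       stack(E, A) → towers=[B/G/D/A/E; C; F] holding=-
       stack(E, C) → towers=[B/G/D/A; C/E; F] holding=-  ← match

stack(E, C)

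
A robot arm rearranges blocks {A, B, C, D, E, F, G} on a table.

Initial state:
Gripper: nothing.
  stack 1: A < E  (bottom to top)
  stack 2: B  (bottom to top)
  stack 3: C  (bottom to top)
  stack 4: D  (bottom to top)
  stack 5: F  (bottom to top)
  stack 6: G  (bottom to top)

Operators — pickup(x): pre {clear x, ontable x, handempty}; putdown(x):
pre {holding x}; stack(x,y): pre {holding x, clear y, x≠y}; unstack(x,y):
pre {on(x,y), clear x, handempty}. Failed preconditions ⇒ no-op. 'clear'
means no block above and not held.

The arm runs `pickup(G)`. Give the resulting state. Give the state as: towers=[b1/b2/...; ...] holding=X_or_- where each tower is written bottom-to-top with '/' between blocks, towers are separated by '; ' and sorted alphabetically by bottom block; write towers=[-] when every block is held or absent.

before: towers=[A/E; B; C; D; F; G] holding=-
pre[pickup(G)]: clear(G) ok, ontable(G) ok, handempty ok
all met → apply pickup(G)
after:  towers=[A/E; B; C; D; F] holding=G

towers=[A/E; B; C; D; F] holding=G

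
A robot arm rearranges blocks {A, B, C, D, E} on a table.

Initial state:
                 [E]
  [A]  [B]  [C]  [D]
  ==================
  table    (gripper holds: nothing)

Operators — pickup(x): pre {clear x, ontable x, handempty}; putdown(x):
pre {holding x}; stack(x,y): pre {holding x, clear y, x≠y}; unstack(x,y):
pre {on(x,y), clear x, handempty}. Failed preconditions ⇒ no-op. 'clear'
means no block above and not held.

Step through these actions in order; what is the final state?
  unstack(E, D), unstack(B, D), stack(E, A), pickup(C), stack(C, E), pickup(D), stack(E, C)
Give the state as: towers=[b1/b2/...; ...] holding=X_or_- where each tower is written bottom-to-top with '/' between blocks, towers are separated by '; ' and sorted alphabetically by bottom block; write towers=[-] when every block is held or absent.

step 1 (unstack(E, D)): towers=[A; B; C; D] holding=E
step 2 (unstack(B, D)) [no-op]: towers=[A; B; C; D] holding=E
step 3 (stack(E, A)): towers=[A/E; B; C; D] holding=-
step 4 (pickup(C)): towers=[A/E; B; D] holding=C
step 5 (stack(C, E)): towers=[A/E/C; B; D] holding=-
step 6 (pickup(D)): towers=[A/E/C; B] holding=D
step 7 (stack(E, C)) [no-op]: towers=[A/E/C; B] holding=D

towers=[A/E/C; B] holding=D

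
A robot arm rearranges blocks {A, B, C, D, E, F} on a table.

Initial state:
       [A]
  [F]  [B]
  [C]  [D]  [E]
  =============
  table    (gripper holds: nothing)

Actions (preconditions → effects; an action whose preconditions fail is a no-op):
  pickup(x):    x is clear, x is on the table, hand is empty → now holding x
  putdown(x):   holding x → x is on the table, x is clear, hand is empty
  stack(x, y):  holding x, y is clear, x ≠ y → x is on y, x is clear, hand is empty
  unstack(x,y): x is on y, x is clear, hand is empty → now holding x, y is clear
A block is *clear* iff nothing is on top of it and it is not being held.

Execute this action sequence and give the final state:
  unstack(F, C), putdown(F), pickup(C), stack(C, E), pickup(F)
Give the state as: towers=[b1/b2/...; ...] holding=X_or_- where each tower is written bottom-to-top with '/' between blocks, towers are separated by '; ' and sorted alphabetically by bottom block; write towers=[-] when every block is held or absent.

step 1 (unstack(F, C)): towers=[C; D/B/A; E] holding=F
step 2 (putdown(F)): towers=[C; D/B/A; E; F] holding=-
step 3 (pickup(C)): towers=[D/B/A; E; F] holding=C
step 4 (stack(C, E)): towers=[D/B/A; E/C; F] holding=-
step 5 (pickup(F)): towers=[D/B/A; E/C] holding=F

towers=[D/B/A; E/C] holding=F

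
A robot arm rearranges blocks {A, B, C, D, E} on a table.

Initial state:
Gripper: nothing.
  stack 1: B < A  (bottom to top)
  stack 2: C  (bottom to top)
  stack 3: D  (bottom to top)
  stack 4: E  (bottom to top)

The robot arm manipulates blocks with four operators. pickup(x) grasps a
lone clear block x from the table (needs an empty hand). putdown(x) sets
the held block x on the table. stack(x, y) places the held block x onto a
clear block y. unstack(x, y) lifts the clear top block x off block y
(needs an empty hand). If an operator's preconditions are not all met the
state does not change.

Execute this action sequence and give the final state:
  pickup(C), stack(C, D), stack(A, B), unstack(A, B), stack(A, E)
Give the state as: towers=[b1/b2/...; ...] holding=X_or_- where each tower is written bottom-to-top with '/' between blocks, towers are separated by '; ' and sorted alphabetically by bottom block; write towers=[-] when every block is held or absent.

step 1 (pickup(C)): towers=[B/A; D; E] holding=C
step 2 (stack(C, D)): towers=[B/A; D/C; E] holding=-
step 3 (stack(A, B)) [no-op]: towers=[B/A; D/C; E] holding=-
step 4 (unstack(A, B)): towers=[B; D/C; E] holding=A
step 5 (stack(A, E)): towers=[B; D/C; E/A] holding=-

towers=[B; D/C; E/A] holding=-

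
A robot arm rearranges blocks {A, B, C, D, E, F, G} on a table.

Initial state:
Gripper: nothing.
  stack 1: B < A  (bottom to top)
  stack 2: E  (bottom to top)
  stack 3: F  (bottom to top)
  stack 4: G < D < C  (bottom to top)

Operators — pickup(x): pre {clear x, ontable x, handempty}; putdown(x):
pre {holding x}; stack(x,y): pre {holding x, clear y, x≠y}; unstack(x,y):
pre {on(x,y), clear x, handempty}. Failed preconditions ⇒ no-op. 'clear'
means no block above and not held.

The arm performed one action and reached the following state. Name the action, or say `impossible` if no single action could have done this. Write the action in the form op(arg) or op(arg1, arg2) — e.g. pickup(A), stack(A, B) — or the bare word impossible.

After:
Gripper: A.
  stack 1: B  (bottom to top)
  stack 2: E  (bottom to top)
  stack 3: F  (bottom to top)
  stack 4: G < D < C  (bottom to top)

unstack(A, B)

target: towers=[B; E; F; G/D/C] holding=A
         pickup(F) → towers=[B/A; E; G/D/C] holding=F
     unstack(A, B) → towers=[B; E; F; G/D/C] holding=A  ← match
         pickup(E) → towers=[B/A; F; G/D/C] holding=E
     unstack(C, D) → towers=[B/A; E; F; G/D] holding=C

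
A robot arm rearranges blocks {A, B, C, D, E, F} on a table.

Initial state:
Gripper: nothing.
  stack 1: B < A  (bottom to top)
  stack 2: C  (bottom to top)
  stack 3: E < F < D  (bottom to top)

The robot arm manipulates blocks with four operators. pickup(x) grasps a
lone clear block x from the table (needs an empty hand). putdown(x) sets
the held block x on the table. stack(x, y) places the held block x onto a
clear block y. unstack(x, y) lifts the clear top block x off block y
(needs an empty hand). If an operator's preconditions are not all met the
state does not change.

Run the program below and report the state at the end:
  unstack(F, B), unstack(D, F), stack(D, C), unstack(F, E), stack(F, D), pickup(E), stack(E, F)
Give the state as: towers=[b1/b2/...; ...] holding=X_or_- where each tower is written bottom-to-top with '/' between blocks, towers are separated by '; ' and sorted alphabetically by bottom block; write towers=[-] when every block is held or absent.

step 1 (unstack(F, B)) [no-op]: towers=[B/A; C; E/F/D] holding=-
step 2 (unstack(D, F)): towers=[B/A; C; E/F] holding=D
step 3 (stack(D, C)): towers=[B/A; C/D; E/F] holding=-
step 4 (unstack(F, E)): towers=[B/A; C/D; E] holding=F
step 5 (stack(F, D)): towers=[B/A; C/D/F; E] holding=-
step 6 (pickup(E)): towers=[B/A; C/D/F] holding=E
step 7 (stack(E, F)): towers=[B/A; C/D/F/E] holding=-

towers=[B/A; C/D/F/E] holding=-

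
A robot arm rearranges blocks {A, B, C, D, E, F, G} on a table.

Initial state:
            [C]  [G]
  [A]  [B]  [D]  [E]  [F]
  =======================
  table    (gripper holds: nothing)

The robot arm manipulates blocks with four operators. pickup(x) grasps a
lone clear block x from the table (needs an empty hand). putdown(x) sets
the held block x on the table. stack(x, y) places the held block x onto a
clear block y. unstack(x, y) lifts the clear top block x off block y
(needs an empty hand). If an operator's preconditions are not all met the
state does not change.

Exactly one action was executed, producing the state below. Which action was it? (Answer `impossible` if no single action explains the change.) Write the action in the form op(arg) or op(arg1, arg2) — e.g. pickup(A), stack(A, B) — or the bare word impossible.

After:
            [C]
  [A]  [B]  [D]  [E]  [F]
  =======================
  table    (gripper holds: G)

target: towers=[A; B; D/C; E; F] holding=G
         pickup(B) → towers=[A; D/C; E/G; F] holding=B
         pickup(F) → towers=[A; B; D/C; E/G] holding=F
     unstack(G, E) → towers=[A; B; D/C; E; F] holding=G  ← match
         pickup(A) → towers=[B; D/C; E/G; F] holding=A
     unstack(C, D) → towers=[A; B; D; E/G; F] holding=C

unstack(G, E)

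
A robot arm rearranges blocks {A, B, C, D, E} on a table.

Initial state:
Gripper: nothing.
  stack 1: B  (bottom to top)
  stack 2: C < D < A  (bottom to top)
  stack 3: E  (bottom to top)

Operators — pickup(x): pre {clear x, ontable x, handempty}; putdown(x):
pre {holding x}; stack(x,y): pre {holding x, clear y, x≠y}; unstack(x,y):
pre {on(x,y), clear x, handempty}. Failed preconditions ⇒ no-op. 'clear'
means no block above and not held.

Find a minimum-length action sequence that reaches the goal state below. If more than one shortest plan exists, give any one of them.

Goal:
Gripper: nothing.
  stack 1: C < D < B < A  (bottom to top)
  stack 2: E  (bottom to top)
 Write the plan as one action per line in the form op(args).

step 1 (unstack(A, D)): towers=[B; C/D; E] holding=A
step 2 (putdown(A)): towers=[A; B; C/D; E] holding=-
step 3 (pickup(B)): towers=[A; C/D; E] holding=B
step 4 (stack(B, D)): towers=[A; C/D/B; E] holding=-
step 5 (pickup(A)): towers=[C/D/B; E] holding=A
step 6 (stack(A, B)): towers=[C/D/B/A; E] holding=-
goal check: towers=[C/D/B/A; E] holding=- — reached (length 6, optimal by BFS)

unstack(A, D)
putdown(A)
pickup(B)
stack(B, D)
pickup(A)
stack(A, B)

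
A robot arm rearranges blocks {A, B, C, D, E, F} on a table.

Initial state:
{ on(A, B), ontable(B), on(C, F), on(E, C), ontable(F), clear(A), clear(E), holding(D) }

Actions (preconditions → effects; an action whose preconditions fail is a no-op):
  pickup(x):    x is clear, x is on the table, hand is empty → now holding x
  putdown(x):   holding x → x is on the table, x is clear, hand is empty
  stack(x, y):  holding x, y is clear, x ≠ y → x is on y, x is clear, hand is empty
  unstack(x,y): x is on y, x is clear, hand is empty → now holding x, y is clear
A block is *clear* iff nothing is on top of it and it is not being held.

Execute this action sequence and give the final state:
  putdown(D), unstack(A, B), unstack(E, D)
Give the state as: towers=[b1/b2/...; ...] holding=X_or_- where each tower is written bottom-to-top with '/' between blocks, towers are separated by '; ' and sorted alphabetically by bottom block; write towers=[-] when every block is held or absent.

towers=[B; D; F/C/E] holding=A

step 1 (putdown(D)): towers=[B/A; D; F/C/E] holding=-
step 2 (unstack(A, B)): towers=[B; D; F/C/E] holding=A
step 3 (unstack(E, D)) [no-op]: towers=[B; D; F/C/E] holding=A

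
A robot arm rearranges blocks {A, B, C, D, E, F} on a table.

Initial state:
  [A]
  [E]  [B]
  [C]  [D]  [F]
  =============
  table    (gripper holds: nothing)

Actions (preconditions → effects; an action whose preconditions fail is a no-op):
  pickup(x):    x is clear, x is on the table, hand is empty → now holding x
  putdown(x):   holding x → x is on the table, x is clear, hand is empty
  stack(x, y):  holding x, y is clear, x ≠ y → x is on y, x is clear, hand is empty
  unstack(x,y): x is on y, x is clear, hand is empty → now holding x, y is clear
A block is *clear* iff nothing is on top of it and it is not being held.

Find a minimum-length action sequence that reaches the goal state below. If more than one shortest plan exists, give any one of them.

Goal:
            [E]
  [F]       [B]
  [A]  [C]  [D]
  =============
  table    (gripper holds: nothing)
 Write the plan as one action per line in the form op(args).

step 1 (unstack(A, E)): towers=[C/E; D/B; F] holding=A
step 2 (putdown(A)): towers=[A; C/E; D/B; F] holding=-
step 3 (pickup(F)): towers=[A; C/E; D/B] holding=F
step 4 (stack(F, A)): towers=[A/F; C/E; D/B] holding=-
step 5 (unstack(E, C)): towers=[A/F; C; D/B] holding=E
step 6 (stack(E, B)): towers=[A/F; C; D/B/E] holding=-
goal check: towers=[A/F; C; D/B/E] holding=- — reached (length 6, optimal by BFS)

unstack(A, E)
putdown(A)
pickup(F)
stack(F, A)
unstack(E, C)
stack(E, B)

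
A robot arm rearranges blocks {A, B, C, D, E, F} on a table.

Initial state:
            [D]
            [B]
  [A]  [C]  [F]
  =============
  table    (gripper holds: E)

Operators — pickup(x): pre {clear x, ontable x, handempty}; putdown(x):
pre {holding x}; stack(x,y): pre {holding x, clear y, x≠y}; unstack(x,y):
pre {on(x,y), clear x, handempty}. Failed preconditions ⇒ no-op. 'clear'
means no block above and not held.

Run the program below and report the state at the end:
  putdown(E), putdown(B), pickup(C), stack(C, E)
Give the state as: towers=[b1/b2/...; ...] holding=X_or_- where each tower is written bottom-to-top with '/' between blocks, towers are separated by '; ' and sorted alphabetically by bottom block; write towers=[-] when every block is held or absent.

towers=[A; E/C; F/B/D] holding=-

step 1 (putdown(E)): towers=[A; C; E; F/B/D] holding=-
step 2 (putdown(B)) [no-op]: towers=[A; C; E; F/B/D] holding=-
step 3 (pickup(C)): towers=[A; E; F/B/D] holding=C
step 4 (stack(C, E)): towers=[A; E/C; F/B/D] holding=-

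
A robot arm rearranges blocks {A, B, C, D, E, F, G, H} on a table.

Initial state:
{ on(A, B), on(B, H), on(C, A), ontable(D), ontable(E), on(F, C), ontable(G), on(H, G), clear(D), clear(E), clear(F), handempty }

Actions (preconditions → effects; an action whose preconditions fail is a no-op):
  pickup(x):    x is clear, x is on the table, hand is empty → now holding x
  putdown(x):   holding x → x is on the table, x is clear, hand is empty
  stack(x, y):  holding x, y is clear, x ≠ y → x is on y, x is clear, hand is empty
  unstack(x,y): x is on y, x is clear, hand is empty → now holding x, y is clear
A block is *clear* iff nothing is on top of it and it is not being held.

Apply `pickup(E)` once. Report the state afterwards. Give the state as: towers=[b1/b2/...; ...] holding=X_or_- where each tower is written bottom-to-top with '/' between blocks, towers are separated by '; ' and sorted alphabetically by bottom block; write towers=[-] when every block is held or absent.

before: towers=[D; E; G/H/B/A/C/F] holding=-
pre[pickup(E)]: clear(E) ✓, ontable(E) ✓, handempty ✓
all met → apply pickup(E)
after:  towers=[D; G/H/B/A/C/F] holding=E

towers=[D; G/H/B/A/C/F] holding=E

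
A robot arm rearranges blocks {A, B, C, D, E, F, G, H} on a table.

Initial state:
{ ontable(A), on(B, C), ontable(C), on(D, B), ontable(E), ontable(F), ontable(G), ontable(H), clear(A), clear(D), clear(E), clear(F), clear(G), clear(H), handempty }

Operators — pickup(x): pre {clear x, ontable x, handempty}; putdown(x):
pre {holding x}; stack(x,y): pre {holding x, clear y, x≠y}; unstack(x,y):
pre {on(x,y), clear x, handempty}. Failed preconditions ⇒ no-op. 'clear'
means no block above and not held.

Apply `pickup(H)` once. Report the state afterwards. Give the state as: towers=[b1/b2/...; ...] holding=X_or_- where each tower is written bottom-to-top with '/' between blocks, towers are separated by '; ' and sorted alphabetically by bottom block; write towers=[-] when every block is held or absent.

before: towers=[A; C/B/D; E; F; G; H] holding=-
pre[pickup(H)]: clear(H) yes, ontable(H) yes, handempty yes
all met → apply pickup(H)
after:  towers=[A; C/B/D; E; F; G] holding=H

towers=[A; C/B/D; E; F; G] holding=H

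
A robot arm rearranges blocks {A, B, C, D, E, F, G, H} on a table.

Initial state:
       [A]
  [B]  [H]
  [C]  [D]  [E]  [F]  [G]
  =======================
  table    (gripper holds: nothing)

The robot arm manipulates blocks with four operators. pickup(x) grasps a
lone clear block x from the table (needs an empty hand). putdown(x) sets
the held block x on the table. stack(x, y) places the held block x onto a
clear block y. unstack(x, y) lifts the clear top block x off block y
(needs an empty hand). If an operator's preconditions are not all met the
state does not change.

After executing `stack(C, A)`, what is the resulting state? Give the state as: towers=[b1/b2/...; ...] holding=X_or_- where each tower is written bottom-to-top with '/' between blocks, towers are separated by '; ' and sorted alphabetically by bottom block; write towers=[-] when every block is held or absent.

before: towers=[C/B; D/H/A; E; F; G] holding=-
pre[stack(C, A)]: holding(C) ✗, clear(A) ✓, C≠A ✓
holding(C) unmet → stack(C, A) is a no-op
after:  towers=[C/B; D/H/A; E; F; G] holding=-

towers=[C/B; D/H/A; E; F; G] holding=-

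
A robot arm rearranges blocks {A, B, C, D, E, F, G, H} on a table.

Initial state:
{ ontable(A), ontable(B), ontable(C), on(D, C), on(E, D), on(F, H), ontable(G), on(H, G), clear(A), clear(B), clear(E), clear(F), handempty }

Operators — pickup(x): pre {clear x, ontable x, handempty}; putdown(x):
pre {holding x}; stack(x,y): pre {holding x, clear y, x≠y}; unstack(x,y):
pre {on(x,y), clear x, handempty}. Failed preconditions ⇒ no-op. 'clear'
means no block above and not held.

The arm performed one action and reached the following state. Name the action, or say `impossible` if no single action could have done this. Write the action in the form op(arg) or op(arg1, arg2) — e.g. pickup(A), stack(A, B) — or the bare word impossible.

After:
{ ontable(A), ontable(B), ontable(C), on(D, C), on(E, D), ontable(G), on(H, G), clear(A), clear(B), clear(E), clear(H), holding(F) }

unstack(F, H)

target: towers=[A; B; C/D/E; G/H] holding=F
         pickup(A) → towers=[B; C/D/E; G/H/F] holding=A
     unstack(E, D) → towers=[A; B; C/D; G/H/F] holding=E
         pickup(B) → towers=[A; C/D/E; G/H/F] holding=B
     unstack(F, H) → towers=[A; B; C/D/E; G/H] holding=F  ← match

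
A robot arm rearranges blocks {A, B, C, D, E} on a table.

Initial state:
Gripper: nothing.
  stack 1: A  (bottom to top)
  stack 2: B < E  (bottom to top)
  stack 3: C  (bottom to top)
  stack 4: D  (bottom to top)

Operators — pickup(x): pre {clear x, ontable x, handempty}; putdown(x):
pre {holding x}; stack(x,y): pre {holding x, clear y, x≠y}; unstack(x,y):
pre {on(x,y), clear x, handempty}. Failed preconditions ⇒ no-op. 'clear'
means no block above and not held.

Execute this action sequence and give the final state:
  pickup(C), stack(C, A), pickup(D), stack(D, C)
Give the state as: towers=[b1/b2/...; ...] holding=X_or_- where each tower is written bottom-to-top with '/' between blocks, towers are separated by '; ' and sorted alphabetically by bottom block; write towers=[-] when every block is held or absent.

towers=[A/C/D; B/E] holding=-

step 1 (pickup(C)): towers=[A; B/E; D] holding=C
step 2 (stack(C, A)): towers=[A/C; B/E; D] holding=-
step 3 (pickup(D)): towers=[A/C; B/E] holding=D
step 4 (stack(D, C)): towers=[A/C/D; B/E] holding=-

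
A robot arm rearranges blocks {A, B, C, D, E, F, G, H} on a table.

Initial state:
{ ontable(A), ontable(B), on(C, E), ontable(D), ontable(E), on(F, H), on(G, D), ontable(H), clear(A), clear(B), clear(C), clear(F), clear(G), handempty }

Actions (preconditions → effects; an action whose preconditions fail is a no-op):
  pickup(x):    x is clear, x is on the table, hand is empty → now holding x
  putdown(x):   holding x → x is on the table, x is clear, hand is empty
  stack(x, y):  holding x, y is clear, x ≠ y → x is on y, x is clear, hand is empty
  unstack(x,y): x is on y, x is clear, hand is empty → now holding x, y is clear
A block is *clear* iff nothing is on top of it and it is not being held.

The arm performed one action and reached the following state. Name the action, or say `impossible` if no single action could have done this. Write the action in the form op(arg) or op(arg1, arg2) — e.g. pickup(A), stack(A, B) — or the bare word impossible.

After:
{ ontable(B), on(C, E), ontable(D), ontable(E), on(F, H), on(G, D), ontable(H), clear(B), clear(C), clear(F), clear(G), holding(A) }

target: towers=[B; D/G; E/C; H/F] holding=A
     unstack(G, D) → towers=[A; B; D; E/C; H/F] holding=G
         pickup(A) → towers=[B; D/G; E/C; H/F] holding=A  ← match
         pickup(B) → towers=[A; D/G; E/C; H/F] holding=B
     unstack(F, H) → towers=[A; B; D/G; E/C; H] holding=F
     unstack(C, E) → towers=[A; B; D/G; E; H/F] holding=C

pickup(A)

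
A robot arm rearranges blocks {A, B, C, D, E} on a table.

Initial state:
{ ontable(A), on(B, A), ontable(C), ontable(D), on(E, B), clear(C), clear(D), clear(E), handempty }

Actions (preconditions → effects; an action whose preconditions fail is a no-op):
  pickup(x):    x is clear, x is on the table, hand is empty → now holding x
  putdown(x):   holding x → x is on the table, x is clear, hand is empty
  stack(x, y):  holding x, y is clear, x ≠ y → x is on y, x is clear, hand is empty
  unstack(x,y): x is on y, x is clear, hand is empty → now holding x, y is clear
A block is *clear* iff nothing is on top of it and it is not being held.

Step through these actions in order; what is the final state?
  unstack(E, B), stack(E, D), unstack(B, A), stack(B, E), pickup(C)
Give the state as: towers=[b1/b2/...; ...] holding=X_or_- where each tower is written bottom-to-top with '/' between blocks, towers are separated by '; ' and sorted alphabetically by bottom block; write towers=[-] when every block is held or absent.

step 1 (unstack(E, B)): towers=[A/B; C; D] holding=E
step 2 (stack(E, D)): towers=[A/B; C; D/E] holding=-
step 3 (unstack(B, A)): towers=[A; C; D/E] holding=B
step 4 (stack(B, E)): towers=[A; C; D/E/B] holding=-
step 5 (pickup(C)): towers=[A; D/E/B] holding=C

towers=[A; D/E/B] holding=C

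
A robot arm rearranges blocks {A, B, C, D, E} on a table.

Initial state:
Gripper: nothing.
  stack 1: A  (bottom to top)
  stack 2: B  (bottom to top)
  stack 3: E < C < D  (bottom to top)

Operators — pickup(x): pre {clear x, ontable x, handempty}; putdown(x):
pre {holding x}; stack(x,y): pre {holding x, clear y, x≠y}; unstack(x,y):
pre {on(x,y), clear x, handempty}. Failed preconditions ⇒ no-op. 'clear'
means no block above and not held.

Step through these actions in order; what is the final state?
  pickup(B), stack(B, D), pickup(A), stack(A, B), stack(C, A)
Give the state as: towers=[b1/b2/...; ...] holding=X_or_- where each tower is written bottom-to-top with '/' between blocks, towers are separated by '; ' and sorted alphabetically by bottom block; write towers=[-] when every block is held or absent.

step 1 (pickup(B)): towers=[A; E/C/D] holding=B
step 2 (stack(B, D)): towers=[A; E/C/D/B] holding=-
step 3 (pickup(A)): towers=[E/C/D/B] holding=A
step 4 (stack(A, B)): towers=[E/C/D/B/A] holding=-
step 5 (stack(C, A)) [no-op]: towers=[E/C/D/B/A] holding=-

towers=[E/C/D/B/A] holding=-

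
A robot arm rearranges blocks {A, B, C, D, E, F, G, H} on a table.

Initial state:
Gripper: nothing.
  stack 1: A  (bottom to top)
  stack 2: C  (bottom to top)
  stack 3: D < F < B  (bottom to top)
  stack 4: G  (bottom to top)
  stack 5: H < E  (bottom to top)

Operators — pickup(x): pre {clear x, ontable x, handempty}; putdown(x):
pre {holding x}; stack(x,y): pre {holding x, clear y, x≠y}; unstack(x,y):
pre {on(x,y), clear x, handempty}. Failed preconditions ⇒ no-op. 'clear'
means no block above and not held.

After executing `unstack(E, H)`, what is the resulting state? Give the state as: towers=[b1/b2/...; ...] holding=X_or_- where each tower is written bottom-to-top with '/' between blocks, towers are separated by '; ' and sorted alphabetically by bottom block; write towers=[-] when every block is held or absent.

towers=[A; C; D/F/B; G; H] holding=E

before: towers=[A; C; D/F/B; G; H/E] holding=-
pre[unstack(E, H)]: on(E,H) ✓, clear(E) ✓, handempty ✓
all met → apply unstack(E, H)
after:  towers=[A; C; D/F/B; G; H] holding=E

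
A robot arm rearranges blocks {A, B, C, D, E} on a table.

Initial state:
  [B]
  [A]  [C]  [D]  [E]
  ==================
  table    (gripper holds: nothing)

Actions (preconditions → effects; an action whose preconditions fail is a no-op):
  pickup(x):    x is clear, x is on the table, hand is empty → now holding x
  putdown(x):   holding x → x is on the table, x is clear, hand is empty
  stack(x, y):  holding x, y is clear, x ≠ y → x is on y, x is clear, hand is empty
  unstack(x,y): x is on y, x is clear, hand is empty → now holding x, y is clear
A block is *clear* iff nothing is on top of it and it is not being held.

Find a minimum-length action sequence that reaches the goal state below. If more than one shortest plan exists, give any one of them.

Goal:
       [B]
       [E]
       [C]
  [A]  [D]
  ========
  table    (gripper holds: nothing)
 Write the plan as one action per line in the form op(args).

step 1 (pickup(C)): towers=[A/B; D; E] holding=C
step 2 (stack(C, D)): towers=[A/B; D/C; E] holding=-
step 3 (pickup(E)): towers=[A/B; D/C] holding=E
step 4 (stack(E, C)): towers=[A/B; D/C/E] holding=-
step 5 (unstack(B, A)): towers=[A; D/C/E] holding=B
step 6 (stack(B, E)): towers=[A; D/C/E/B] holding=-
goal check: towers=[A; D/C/E/B] holding=- — reached (length 6, optimal by BFS)

pickup(C)
stack(C, D)
pickup(E)
stack(E, C)
unstack(B, A)
stack(B, E)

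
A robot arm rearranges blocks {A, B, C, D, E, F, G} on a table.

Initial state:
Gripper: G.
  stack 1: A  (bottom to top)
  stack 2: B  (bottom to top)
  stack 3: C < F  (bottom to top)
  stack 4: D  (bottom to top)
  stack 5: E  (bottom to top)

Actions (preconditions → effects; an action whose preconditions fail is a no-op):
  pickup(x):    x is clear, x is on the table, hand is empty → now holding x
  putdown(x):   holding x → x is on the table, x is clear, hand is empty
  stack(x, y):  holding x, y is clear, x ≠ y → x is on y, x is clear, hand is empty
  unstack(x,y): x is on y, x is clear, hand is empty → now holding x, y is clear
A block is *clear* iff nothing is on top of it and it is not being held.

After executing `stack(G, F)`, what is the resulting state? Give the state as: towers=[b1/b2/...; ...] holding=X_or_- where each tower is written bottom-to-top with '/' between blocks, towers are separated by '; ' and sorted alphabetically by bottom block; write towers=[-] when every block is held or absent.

before: towers=[A; B; C/F; D; E] holding=G
pre[stack(G, F)]: holding(G) ✓, clear(F) ✓, G≠F ✓
all met → apply stack(G, F)
after:  towers=[A; B; C/F/G; D; E] holding=-

towers=[A; B; C/F/G; D; E] holding=-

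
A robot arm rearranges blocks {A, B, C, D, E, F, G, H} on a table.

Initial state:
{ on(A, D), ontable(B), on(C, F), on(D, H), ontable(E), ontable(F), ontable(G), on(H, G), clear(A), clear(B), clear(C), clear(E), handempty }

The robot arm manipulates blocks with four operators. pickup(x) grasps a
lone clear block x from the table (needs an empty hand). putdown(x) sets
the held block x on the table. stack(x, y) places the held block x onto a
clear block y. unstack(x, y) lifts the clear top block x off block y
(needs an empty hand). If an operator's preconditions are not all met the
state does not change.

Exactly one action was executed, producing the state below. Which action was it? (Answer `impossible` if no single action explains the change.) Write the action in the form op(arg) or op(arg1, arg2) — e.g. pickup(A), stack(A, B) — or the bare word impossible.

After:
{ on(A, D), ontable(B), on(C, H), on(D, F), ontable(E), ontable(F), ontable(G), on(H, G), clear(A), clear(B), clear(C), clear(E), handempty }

target: towers=[B; E; F/D/A; G/H/C] holding=-
     unstack(A, D) → towers=[B; E; F/C; G/H/D] holding=A
         pickup(E) → towers=[B; F/C; G/H/D/A] holding=E
         pickup(B) → towers=[E; F/C; G/H/D/A] holding=B
     unstack(C, F) → towers=[B; E; F; G/H/D/A] holding=C
none of the 4 applicable actions match → impossible

impossible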